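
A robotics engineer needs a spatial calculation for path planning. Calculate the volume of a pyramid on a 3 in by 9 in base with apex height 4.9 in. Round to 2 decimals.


Shape: rectangular pyramid
Base: 3 in x 9 in, Height h = 4.9 in
Formula: V = (1/3) * base_area * h
base_area = 3 * 9 = 27
base_area * h = 27 * 4.9 = 132.3
V = 132.3 / 3
V = 44.1
44.1 in^3


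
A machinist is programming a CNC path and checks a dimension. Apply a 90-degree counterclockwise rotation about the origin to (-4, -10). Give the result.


Transformation: rotation about the origin
Original point: (-4, -10)
Rule for 90 deg counterclockwise: (x, y) -> (-y, x)
Apply: (-4, -10) -> (10, -4)
(10, -4)


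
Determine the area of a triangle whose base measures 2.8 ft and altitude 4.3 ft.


Shape: triangle
Base b = 2.8 ft, Height h = 4.3 ft
Formula: A = (1/2) * b * h
A = 0.5 * 2.8 * 4.3
A = 0.5 * 12.04
A = 6.02
6.02 ft^2


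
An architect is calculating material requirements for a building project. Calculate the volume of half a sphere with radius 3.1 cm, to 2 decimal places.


Shape: hemisphere (half of a sphere)
Radius r = 3.1 cm
Formula: V = (1/2) * (4/3) * pi * r^3 = (2/3) * pi * r^3
r^3 = 29.791
(2/3) * 29.791 = 19.860667
V = 19.860667 * pi
V = 62.39
62.39 cm^3


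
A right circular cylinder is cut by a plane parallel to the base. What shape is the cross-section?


Solid: right circular cylinder
Cutting plane: parallel to the base
Visualize the intersection of the plane with the solid's surface.
The boundary of the cut region is a circle.
circle


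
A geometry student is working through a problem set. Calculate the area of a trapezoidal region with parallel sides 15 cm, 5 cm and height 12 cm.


Shape: trapezoid
Parallel sides a = 15 cm, b = 5 cm; Height h = 12 cm
Formula: A = (a + b) * h / 2
a + b = 15 + 5 = 20
A = 20 * 12 / 2
A = 240 / 2
A = 120
120 cm^2


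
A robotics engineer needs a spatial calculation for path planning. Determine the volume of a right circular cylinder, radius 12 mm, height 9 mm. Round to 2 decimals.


Shape: cylinder
Radius r = 12 mm, Height h = 9 mm
Formula: V = pi * r^2 * h
r^2 = 144
V = pi * 144 * 9
V = 1296 * pi
V = 4071.5
4071.5 mm^3


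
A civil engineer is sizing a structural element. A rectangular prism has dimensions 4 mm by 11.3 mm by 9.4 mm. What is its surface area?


Shape: rectangular prism
l = 4 mm, w = 11.3 mm, h = 9.4 mm
Formula: SA = 2(lw + lh + wh)
lw = 45.2, lh = 37.6, wh = 106.22
lw + lh + wh = 189.02
SA = 2 * 189.02
SA = 378.04
378.04 mm^2


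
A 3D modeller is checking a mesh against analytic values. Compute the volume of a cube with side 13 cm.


Shape: cube
Side s = 13 cm
Formula: V = s^3
V = 13 * 13 * 13
V = 169 * 13
V = 2197
2197 cm^3


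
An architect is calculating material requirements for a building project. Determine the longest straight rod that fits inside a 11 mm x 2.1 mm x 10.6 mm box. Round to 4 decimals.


Shape: rectangular box (space diagonal)
l = 11 mm, w = 2.1 mm, h = 10.6 mm
Visualize: the diagonal of the base, then a right triangle with that diagonal and the height.
Formula: d = sqrt(l^2 + w^2 + h^2)
l^2 + w^2 + h^2 = 121 + 4.41 + 112.36 = 237.77
d = sqrt(237.77)
d = 15.4198
15.4198 mm


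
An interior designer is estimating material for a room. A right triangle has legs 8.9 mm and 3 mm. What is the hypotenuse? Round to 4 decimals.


Shape: right triangle
Legs a = 8.9 mm, b = 3 mm
Formula: c = sqrt(a^2 + b^2)
a^2 = 79.21, b^2 = 9
a^2 + b^2 = 88.21
c = sqrt(88.21)
c = 9.392
9.392 mm


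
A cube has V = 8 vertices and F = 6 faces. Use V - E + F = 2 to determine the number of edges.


Polyhedron: cube
Euler's formula for convex polyhedra: V - E + F = 2
Given: V = 8 vertices and F = 6 faces
Solve for E:
E = V + F - 2 = 8 + 6 - 2 = 12
12 edges


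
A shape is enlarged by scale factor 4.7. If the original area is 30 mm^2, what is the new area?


Linear scale factor k = 4.7
Original area = 30 mm^2
Rule: under a linear scaling by k, areas scale by k^2.
k^2 = 4.7^2 = 22.09
New area = 30 * 22.09
New area = 662.7
662.7 mm^2


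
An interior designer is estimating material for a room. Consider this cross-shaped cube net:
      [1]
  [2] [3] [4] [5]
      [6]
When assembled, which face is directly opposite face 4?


Net: cross layout. Take square 3 as the base (bottom).
Fold the four squares in the horizontal row up around 3: 2 -> left, 4 -> right, 5 wraps to the top.
Fold 1 and 6 up from 3: 1 -> back, 6 -> front.
Opposite pairs are therefore: (1, 6), (2, 4), (3, 5).
Face 4 is opposite face 2.
face 2


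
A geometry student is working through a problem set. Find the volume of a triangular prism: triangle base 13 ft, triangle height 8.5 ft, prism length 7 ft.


Shape: triangular prism
Triangle base = 13 ft, triangle height = 8.5 ft, prism length L = 7 ft
Formula: V = (1/2 * b * h_tri) * L
Cross-section area = 0.5 * 13 * 8.5 = 55.25
V = 55.25 * 7
V = 386.75
386.75 ft^3


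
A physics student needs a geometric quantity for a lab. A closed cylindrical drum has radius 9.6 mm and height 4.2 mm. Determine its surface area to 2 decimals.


Shape: closed cylinder
Radius r = 9.6 mm, Height h = 4.2 mm
Formula: SA = 2*pi*r^2 + 2*pi*r*h = 2*pi*r*(r + h)
r + h = 13.8
2 * r * (r + h) = 2 * 9.6 * 13.8 = 264.96
SA = 264.96 * pi
SA = 832.4
832.4 mm^2


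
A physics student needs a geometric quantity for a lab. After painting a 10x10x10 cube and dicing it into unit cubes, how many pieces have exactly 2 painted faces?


Large cube: 10 x 10 x 10, cut into unit cubes.
n = 10, so n - 2 = 8
Cubes with 2 painted faces lie along the edges, excluding corners.
A cube has 12 edges; each contributes (n - 2) = 8 such cubes.
Count = 12 * 8 = 96
96 unit cubes


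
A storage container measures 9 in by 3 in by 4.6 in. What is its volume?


Shape: rectangular prism
l = 9 in, w = 3 in, h = 4.6 in
Formula: V = l * w * h
V = 9 * 3 * 4.6
V = 27 * 4.6
V = 124.2
124.2 in^3


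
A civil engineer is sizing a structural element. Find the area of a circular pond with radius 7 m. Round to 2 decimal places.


Shape: circle
Radius r = 7 m
Formula: A = pi * r^2
r^2 = 7^2 = 49
A = pi * 49
A = 153.94
153.94 m^2


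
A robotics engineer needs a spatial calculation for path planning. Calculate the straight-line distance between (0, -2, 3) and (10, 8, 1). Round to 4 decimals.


3D distance between two points
P1 = (0, -2, 3), P2 = (10, 8, 1)
Formula: d = sqrt((x2-x1)^2 + (y2-y1)^2 + (z2-z1)^2)
dx = 10 - 0 = 10
dy = 8 - -2 = 10
dz = 1 - 3 = -2
dx^2 + dy^2 + dz^2 = 100 + 100 + 4 = 204
d = sqrt(204)
d = 14.2829
14.2829 units


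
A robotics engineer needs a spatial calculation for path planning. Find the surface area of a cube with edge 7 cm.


Shape: cube
Side s = 7 cm
A cube has 6 square faces.
Formula: SA = 6 * s^2
s^2 = 49
SA = 6 * 49
SA = 294
294 cm^2


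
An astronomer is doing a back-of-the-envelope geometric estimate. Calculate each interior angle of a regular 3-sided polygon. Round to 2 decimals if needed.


Shape: regular triangle (3 sides)
Formula: interior angle = (n - 2) * 180 / n
(n - 2) = 1
(n - 2) * 180 = 180
angle = 180 / 3
angle = 60
60 degrees


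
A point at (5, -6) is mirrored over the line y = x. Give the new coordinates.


Transformation: reflection
Original point: (5, -6)
Rule for reflection over y = x: (x, y) -> (y, x)
Apply: (5, -6) -> (-6, 5)
(-6, 5)


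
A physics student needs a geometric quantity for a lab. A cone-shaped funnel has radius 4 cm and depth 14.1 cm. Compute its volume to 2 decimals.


Shape: cone
Radius r = 4 cm, Height h = 14.1 cm
Formula: V = (1/3) * pi * r^2 * h
r^2 = 16
pi * r^2 * h = pi * 16 * 14.1 = 225.6 * pi
V = 225.6 * pi / 3
V = 236.25
236.25 cm^3


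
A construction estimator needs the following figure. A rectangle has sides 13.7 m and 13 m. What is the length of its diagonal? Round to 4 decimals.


Shape: rectangle (diagonal via Pythagoras)
Sides: 13.7 m and 13 m
Formula: d = sqrt(l^2 + w^2)
l^2 = 187.69, w^2 = 169
l^2 + w^2 = 356.69
d = sqrt(356.69)
d = 18.8862
18.8862 m


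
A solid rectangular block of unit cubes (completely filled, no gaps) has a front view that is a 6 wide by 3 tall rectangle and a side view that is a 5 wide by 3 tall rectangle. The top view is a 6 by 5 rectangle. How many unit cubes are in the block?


Orthographic views of a solid rectangular block:
Front view 6 x 3 -> length = 6, height = 3
Side view 5 x 3 -> width = 5, height = 3 (consistent)
Top view 6 x 5 -> confirms length = 6, width = 5
The block is 6 x 5 x 3.
Total unit cubes = 6 * 5 * 3 = 90
90 unit cubes


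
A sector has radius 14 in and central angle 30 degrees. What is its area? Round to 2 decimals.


Shape: circular sector
Radius r = 14 in, Angle = 30 degrees
Formula: A = (angle/360) * pi * r^2
r^2 = 196
Fraction of circle = 30/360
A = (30/360) * pi * 196
A = 16.333333 * pi
A = 51.31
51.31 in^2


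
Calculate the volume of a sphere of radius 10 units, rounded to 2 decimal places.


Shape: sphere
Radius r = 10 units
Formula: V = (4/3) * pi * r^3
r^3 = 1000
(4/3) * 1000 = 1333.333333
V = 1333.333333 * pi
V = 4188.79
4188.79 units^3


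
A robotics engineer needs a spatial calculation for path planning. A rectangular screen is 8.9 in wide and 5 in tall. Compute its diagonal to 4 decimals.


Shape: rectangle (diagonal via Pythagoras)
Sides: 8.9 in and 5 in
Formula: d = sqrt(l^2 + w^2)
l^2 = 79.21, w^2 = 25
l^2 + w^2 = 104.21
d = sqrt(104.21)
d = 10.2083
10.2083 in


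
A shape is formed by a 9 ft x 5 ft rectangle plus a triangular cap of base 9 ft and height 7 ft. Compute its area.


Composite shape: rectangle + triangle
Rectangle area = 9 * 5 = 45
Triangle area = 0.5 * 9 * 7 = 31.5
Total = 45 + 31.5
Total = 76.5
76.5 ft^2


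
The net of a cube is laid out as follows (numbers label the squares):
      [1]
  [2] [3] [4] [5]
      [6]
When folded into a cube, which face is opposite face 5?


Net: cross layout. Take square 3 as the base (bottom).
Fold the four squares in the horizontal row up around 3: 2 -> left, 4 -> right, 5 wraps to the top.
Fold 1 and 6 up from 3: 1 -> back, 6 -> front.
Opposite pairs are therefore: (1, 6), (2, 4), (3, 5).
Face 5 is opposite face 3.
face 3


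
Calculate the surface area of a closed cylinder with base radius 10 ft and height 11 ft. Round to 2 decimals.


Shape: closed cylinder
Radius r = 10 ft, Height h = 11 ft
Formula: SA = 2*pi*r^2 + 2*pi*r*h = 2*pi*r*(r + h)
r + h = 21
2 * r * (r + h) = 2 * 10 * 21 = 420
SA = 420 * pi
SA = 1319.47
1319.47 ft^2


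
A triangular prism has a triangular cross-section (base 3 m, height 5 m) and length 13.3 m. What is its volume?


Shape: triangular prism
Triangle base = 3 m, triangle height = 5 m, prism length L = 13.3 m
Formula: V = (1/2 * b * h_tri) * L
Cross-section area = 0.5 * 3 * 5 = 7.5
V = 7.5 * 13.3
V = 99.75
99.75 m^3


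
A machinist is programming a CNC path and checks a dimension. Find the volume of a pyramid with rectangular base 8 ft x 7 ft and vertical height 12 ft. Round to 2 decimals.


Shape: rectangular pyramid
Base: 8 ft x 7 ft, Height h = 12 ft
Formula: V = (1/3) * base_area * h
base_area = 8 * 7 = 56
base_area * h = 56 * 12 = 672
V = 672 / 3
V = 224
224 ft^3


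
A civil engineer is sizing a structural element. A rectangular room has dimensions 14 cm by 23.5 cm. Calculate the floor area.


Shape: rectangle
Length l = 14 cm, Width w = 23.5 cm
Formula: A = l * w
A = 14 * 23.5
A = 329
329 cm^2


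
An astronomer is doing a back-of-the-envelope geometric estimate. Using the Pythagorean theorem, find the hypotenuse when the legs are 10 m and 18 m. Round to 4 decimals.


Shape: right triangle
Legs a = 10 m, b = 18 m
Formula: c = sqrt(a^2 + b^2)
a^2 = 100, b^2 = 324
a^2 + b^2 = 424
c = sqrt(424)
c = 20.5913
20.5913 m


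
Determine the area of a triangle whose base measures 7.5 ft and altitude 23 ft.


Shape: triangle
Base b = 7.5 ft, Height h = 23 ft
Formula: A = (1/2) * b * h
A = 0.5 * 7.5 * 23
A = 0.5 * 172.5
A = 86.25
86.25 ft^2


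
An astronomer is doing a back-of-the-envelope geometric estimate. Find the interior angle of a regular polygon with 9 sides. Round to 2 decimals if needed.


Shape: regular nonagon (9 sides)
Formula: interior angle = (n - 2) * 180 / n
(n - 2) = 7
(n - 2) * 180 = 1260
angle = 1260 / 9
angle = 140
140 degrees


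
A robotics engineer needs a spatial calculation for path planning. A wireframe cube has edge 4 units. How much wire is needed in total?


Shape: cube
Side s = 4 units
A cube has 12 edges, all equal.
Formula: total edge length = 12 * s
Total = 12 * 4
Total = 48
48 units


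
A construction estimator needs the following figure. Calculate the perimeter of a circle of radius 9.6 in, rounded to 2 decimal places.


Shape: circle
Radius r = 9.6 in
Formula: C = 2 * pi * r
C = 2 * pi * 9.6
C = 19.2 * pi
C = 60.32
60.32 in


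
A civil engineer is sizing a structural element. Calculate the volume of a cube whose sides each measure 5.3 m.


Shape: cube
Side s = 5.3 m
Formula: V = s^3
V = 5.3 * 5.3 * 5.3
V = 28.09 * 5.3
V = 148.877
148.877 m^3


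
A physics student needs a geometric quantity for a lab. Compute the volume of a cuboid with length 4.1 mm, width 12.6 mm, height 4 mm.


Shape: rectangular prism
l = 4.1 mm, w = 12.6 mm, h = 4 mm
Formula: V = l * w * h
V = 4.1 * 12.6 * 4
V = 51.66 * 4
V = 206.64
206.64 mm^3


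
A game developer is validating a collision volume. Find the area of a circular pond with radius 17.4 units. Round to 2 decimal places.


Shape: circle
Radius r = 17.4 units
Formula: A = pi * r^2
r^2 = 17.4^2 = 302.76
A = pi * 302.76
A = 951.15
951.15 units^2


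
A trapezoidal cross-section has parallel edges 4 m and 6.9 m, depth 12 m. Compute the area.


Shape: trapezoid
Parallel sides a = 4 m, b = 6.9 m; Height h = 12 m
Formula: A = (a + b) * h / 2
a + b = 4 + 6.9 = 10.9
A = 10.9 * 12 / 2
A = 130.8 / 2
A = 65.4
65.4 m^2


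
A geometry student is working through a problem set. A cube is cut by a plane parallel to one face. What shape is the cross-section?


Solid: cube
Cutting plane: parallel to one face
Visualize the intersection of the plane with the solid's surface.
The boundary of the cut region is a square.
square


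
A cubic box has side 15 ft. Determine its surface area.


Shape: cube
Side s = 15 ft
A cube has 6 square faces.
Formula: SA = 6 * s^2
s^2 = 225
SA = 6 * 225
SA = 1350
1350 ft^2


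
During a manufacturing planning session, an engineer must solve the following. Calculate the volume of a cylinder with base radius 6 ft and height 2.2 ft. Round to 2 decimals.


Shape: cylinder
Radius r = 6 ft, Height h = 2.2 ft
Formula: V = pi * r^2 * h
r^2 = 36
V = pi * 36 * 2.2
V = 79.2 * pi
V = 248.81
248.81 ft^3


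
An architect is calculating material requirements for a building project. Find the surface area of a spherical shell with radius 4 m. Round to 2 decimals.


Shape: sphere
Radius r = 4 m
Formula: SA = 4 * pi * r^2
r^2 = 16
SA = 4 * pi * 16
SA = 64 * pi
SA = 201.06
201.06 m^2


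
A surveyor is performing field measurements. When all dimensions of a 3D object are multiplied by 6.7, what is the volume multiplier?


Linear scale factor k = 6.7
Rule: under a linear scaling by k, volumes scale by k^3.
k^3 = 6.7 * 6.7 * 6.7
k^3 = 44.89 * 6.7
k^3 = 300.763
Volume scales by a factor of 300.763.
300.763 (dimensionless)


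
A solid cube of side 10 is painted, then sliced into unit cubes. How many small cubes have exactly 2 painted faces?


Large cube: 10 x 10 x 10, cut into unit cubes.
n = 10, so n - 2 = 8
Cubes with 2 painted faces lie along the edges, excluding corners.
A cube has 12 edges; each contributes (n - 2) = 8 such cubes.
Count = 12 * 8 = 96
96 unit cubes


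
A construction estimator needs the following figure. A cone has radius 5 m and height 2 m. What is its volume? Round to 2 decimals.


Shape: cone
Radius r = 5 m, Height h = 2 m
Formula: V = (1/3) * pi * r^2 * h
r^2 = 25
pi * r^2 * h = pi * 25 * 2 = 50 * pi
V = 50 * pi / 3
V = 52.36
52.36 m^3


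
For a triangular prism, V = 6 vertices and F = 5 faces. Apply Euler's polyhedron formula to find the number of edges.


Polyhedron: triangular prism
Euler's formula for convex polyhedra: V - E + F = 2
Given: V = 6 vertices and F = 5 faces
Solve for E:
E = V + F - 2 = 6 + 5 - 2 = 9
9 edges


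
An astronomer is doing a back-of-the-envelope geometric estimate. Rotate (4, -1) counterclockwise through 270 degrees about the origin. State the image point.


Transformation: rotation about the origin
Original point: (4, -1)
Rule for 270 deg counterclockwise: (x, y) -> (y, -x)
Apply: (4, -1) -> (-1, -4)
(-1, -4)


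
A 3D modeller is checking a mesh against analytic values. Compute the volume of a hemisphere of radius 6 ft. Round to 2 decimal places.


Shape: hemisphere (half of a sphere)
Radius r = 6 ft
Formula: V = (1/2) * (4/3) * pi * r^3 = (2/3) * pi * r^3
r^3 = 216
(2/3) * 216 = 144
V = 144 * pi
V = 452.39
452.39 ft^3


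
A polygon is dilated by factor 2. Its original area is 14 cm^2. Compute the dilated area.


Linear scale factor k = 2
Original area = 14 cm^2
Rule: under a linear scaling by k, areas scale by k^2.
k^2 = 2^2 = 4
New area = 14 * 4
New area = 56
56 cm^2


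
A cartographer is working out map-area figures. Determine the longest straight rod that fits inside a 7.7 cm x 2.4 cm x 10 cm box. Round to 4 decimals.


Shape: rectangular box (space diagonal)
l = 7.7 cm, w = 2.4 cm, h = 10 cm
Visualize: the diagonal of the base, then a right triangle with that diagonal and the height.
Formula: d = sqrt(l^2 + w^2 + h^2)
l^2 + w^2 + h^2 = 59.29 + 5.76 + 100 = 165.05
d = sqrt(165.05)
d = 12.8472
12.8472 cm


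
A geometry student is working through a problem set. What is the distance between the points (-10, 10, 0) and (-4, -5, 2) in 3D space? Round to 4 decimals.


3D distance between two points
P1 = (-10, 10, 0), P2 = (-4, -5, 2)
Formula: d = sqrt((x2-x1)^2 + (y2-y1)^2 + (z2-z1)^2)
dx = -4 - -10 = 6
dy = -5 - 10 = -15
dz = 2 - 0 = 2
dx^2 + dy^2 + dz^2 = 36 + 225 + 4 = 265
d = sqrt(265)
d = 16.2788
16.2788 units


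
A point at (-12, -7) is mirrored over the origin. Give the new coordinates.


Transformation: reflection
Original point: (-12, -7)
Rule for reflection through the origin: (x, y) -> (-x, -y)
Apply: (-12, -7) -> (12, 7)
(12, 7)


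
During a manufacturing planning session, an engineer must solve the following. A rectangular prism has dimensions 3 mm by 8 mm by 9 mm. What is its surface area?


Shape: rectangular prism
l = 3 mm, w = 8 mm, h = 9 mm
Formula: SA = 2(lw + lh + wh)
lw = 24, lh = 27, wh = 72
lw + lh + wh = 123
SA = 2 * 123
SA = 246
246 mm^2


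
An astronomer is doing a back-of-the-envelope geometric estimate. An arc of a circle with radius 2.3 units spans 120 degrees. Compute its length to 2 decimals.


Shape: circular arc
Radius r = 2.3 units, Angle = 120 degrees
Formula: L = (angle/360) * 2 * pi * r
2 * pi * r = 4.6 * pi
L = (120/360) * 4.6 * pi
L = 1.533333 * pi
L = 4.82
4.82 units


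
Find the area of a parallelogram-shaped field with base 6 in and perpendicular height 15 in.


Shape: parallelogram
Base b = 6 in, Height h = 15 in
Formula: A = b * h
A = 6 * 15
A = 90
90 in^2


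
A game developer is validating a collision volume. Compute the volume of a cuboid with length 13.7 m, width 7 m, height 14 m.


Shape: rectangular prism
l = 13.7 m, w = 7 m, h = 14 m
Formula: V = l * w * h
V = 13.7 * 7 * 14
V = 95.9 * 14
V = 1342.6
1342.6 m^3


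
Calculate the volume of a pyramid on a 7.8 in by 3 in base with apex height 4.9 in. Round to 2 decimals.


Shape: rectangular pyramid
Base: 7.8 in x 3 in, Height h = 4.9 in
Formula: V = (1/3) * base_area * h
base_area = 7.8 * 3 = 23.4
base_area * h = 23.4 * 4.9 = 114.66
V = 114.66 / 3
V = 38.22
38.22 in^3


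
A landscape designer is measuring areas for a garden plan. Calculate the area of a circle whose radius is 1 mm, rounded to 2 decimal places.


Shape: circle
Radius r = 1 mm
Formula: A = pi * r^2
r^2 = 1^2 = 1
A = pi * 1
A = 3.14
3.14 mm^2


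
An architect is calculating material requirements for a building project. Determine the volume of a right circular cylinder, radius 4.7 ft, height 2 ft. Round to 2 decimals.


Shape: cylinder
Radius r = 4.7 ft, Height h = 2 ft
Formula: V = pi * r^2 * h
r^2 = 22.09
V = pi * 22.09 * 2
V = 44.18 * pi
V = 138.8
138.8 ft^3


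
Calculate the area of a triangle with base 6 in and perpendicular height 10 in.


Shape: triangle
Base b = 6 in, Height h = 10 in
Formula: A = (1/2) * b * h
A = 0.5 * 6 * 10
A = 0.5 * 60
A = 30
30 in^2


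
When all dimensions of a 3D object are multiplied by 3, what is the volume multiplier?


Linear scale factor k = 3
Rule: under a linear scaling by k, volumes scale by k^3.
k^3 = 3 * 3 * 3
k^3 = 9 * 3
k^3 = 27
Volume scales by a factor of 27.
27 (dimensionless)


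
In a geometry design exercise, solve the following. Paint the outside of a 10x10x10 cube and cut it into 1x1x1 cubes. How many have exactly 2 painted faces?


Large cube: 10 x 10 x 10, cut into unit cubes.
n = 10, so n - 2 = 8
Cubes with 2 painted faces lie along the edges, excluding corners.
A cube has 12 edges; each contributes (n - 2) = 8 such cubes.
Count = 12 * 8 = 96
96 unit cubes


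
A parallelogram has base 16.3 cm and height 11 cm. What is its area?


Shape: parallelogram
Base b = 16.3 cm, Height h = 11 cm
Formula: A = b * h
A = 16.3 * 11
A = 179.3
179.3 cm^2


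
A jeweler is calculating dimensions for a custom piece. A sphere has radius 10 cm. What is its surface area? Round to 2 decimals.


Shape: sphere
Radius r = 10 cm
Formula: SA = 4 * pi * r^2
r^2 = 100
SA = 4 * pi * 100
SA = 400 * pi
SA = 1256.64
1256.64 cm^2


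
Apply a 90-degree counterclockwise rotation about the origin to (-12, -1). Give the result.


Transformation: rotation about the origin
Original point: (-12, -1)
Rule for 90 deg counterclockwise: (x, y) -> (-y, x)
Apply: (-12, -1) -> (1, -12)
(1, -12)


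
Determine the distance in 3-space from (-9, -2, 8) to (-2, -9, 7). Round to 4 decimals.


3D distance between two points
P1 = (-9, -2, 8), P2 = (-2, -9, 7)
Formula: d = sqrt((x2-x1)^2 + (y2-y1)^2 + (z2-z1)^2)
dx = -2 - -9 = 7
dy = -9 - -2 = -7
dz = 7 - 8 = -1
dx^2 + dy^2 + dz^2 = 49 + 49 + 1 = 99
d = sqrt(99)
d = 9.9499
9.9499 units


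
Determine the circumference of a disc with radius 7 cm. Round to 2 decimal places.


Shape: circle
Radius r = 7 cm
Formula: C = 2 * pi * r
C = 2 * pi * 7
C = 14 * pi
C = 43.98
43.98 cm


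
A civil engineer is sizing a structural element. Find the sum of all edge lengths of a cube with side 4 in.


Shape: cube
Side s = 4 in
A cube has 12 edges, all equal.
Formula: total edge length = 12 * s
Total = 12 * 4
Total = 48
48 in


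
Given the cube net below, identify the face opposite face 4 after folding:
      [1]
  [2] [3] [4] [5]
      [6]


Net: cross layout. Take square 3 as the base (bottom).
Fold the four squares in the horizontal row up around 3: 2 -> left, 4 -> right, 5 wraps to the top.
Fold 1 and 6 up from 3: 1 -> back, 6 -> front.
Opposite pairs are therefore: (1, 6), (2, 4), (3, 5).
Face 4 is opposite face 2.
face 2


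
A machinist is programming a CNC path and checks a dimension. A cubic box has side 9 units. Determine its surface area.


Shape: cube
Side s = 9 units
A cube has 6 square faces.
Formula: SA = 6 * s^2
s^2 = 81
SA = 6 * 81
SA = 486
486 units^2


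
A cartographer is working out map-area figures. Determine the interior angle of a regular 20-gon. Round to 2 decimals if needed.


Shape: regular icosagon (20 sides)
Formula: interior angle = (n - 2) * 180 / n
(n - 2) = 18
(n - 2) * 180 = 3240
angle = 3240 / 20
angle = 162
162 degrees


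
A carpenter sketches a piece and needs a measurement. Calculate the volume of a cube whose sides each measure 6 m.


Shape: cube
Side s = 6 m
Formula: V = s^3
V = 6 * 6 * 6
V = 36 * 6
V = 216
216 m^3


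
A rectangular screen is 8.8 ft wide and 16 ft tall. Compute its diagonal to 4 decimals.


Shape: rectangle (diagonal via Pythagoras)
Sides: 8.8 ft and 16 ft
Formula: d = sqrt(l^2 + w^2)
l^2 = 77.44, w^2 = 256
l^2 + w^2 = 333.44
d = sqrt(333.44)
d = 18.2603
18.2603 ft


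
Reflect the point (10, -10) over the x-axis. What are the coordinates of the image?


Transformation: reflection
Original point: (10, -10)
Rule for reflection over the x-axis: (x, y) -> (x, -y)
Apply: (10, -10) -> (10, 10)
(10, 10)


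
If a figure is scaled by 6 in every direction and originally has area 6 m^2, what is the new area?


Linear scale factor k = 6
Original area = 6 m^2
Rule: under a linear scaling by k, areas scale by k^2.
k^2 = 6^2 = 36
New area = 6 * 36
New area = 216
216 m^2


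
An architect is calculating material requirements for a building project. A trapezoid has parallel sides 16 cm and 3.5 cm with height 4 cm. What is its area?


Shape: trapezoid
Parallel sides a = 16 cm, b = 3.5 cm; Height h = 4 cm
Formula: A = (a + b) * h / 2
a + b = 16 + 3.5 = 19.5
A = 19.5 * 4 / 2
A = 78 / 2
A = 39
39 cm^2


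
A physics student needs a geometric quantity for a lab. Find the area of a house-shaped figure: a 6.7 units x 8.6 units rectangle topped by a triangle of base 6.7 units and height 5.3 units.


Composite shape: rectangle + triangle
Rectangle area = 6.7 * 8.6 = 57.62
Triangle area = 0.5 * 6.7 * 5.3 = 17.755
Total = 57.62 + 17.755
Total = 75.375
75.375 units^2


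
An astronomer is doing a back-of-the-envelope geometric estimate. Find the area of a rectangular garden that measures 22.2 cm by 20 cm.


Shape: rectangle
Length l = 22.2 cm, Width w = 20 cm
Formula: A = l * w
A = 22.2 * 20
A = 444
444 cm^2


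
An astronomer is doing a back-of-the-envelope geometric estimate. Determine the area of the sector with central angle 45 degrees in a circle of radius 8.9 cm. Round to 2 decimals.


Shape: circular sector
Radius r = 8.9 cm, Angle = 45 degrees
Formula: A = (angle/360) * pi * r^2
r^2 = 79.21
Fraction of circle = 45/360
A = (45/360) * pi * 79.21
A = 9.90125 * pi
A = 31.11
31.11 cm^2


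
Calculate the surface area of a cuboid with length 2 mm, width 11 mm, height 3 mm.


Shape: rectangular prism
l = 2 mm, w = 11 mm, h = 3 mm
Formula: SA = 2(lw + lh + wh)
lw = 22, lh = 6, wh = 33
lw + lh + wh = 61
SA = 2 * 61
SA = 122
122 mm^2


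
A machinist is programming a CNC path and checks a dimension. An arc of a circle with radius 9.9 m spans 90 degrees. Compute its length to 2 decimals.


Shape: circular arc
Radius r = 9.9 m, Angle = 90 degrees
Formula: L = (angle/360) * 2 * pi * r
2 * pi * r = 19.8 * pi
L = (90/360) * 19.8 * pi
L = 4.95 * pi
L = 15.55
15.55 m


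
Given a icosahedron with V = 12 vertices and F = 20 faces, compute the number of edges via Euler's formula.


Polyhedron: icosahedron
Euler's formula for convex polyhedra: V - E + F = 2
Given: V = 12 vertices and F = 20 faces
Solve for E:
E = V + F - 2 = 12 + 20 - 2 = 30
30 edges


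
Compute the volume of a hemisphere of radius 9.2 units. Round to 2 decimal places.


Shape: hemisphere (half of a sphere)
Radius r = 9.2 units
Formula: V = (1/2) * (4/3) * pi * r^3 = (2/3) * pi * r^3
r^3 = 778.688
(2/3) * 778.688 = 519.125333
V = 519.125333 * pi
V = 1630.88
1630.88 units^3


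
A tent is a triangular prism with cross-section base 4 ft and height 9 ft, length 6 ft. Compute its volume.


Shape: triangular prism
Triangle base = 4 ft, triangle height = 9 ft, prism length L = 6 ft
Formula: V = (1/2 * b * h_tri) * L
Cross-section area = 0.5 * 4 * 9 = 18
V = 18 * 6
V = 108
108 ft^3


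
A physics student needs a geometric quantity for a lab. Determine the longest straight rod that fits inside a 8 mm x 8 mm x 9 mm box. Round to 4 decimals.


Shape: rectangular box (space diagonal)
l = 8 mm, w = 8 mm, h = 9 mm
Visualize: the diagonal of the base, then a right triangle with that diagonal and the height.
Formula: d = sqrt(l^2 + w^2 + h^2)
l^2 + w^2 + h^2 = 64 + 64 + 81 = 209
d = sqrt(209)
d = 14.4568
14.4568 mm


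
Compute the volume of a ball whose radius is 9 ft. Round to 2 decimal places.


Shape: sphere
Radius r = 9 ft
Formula: V = (4/3) * pi * r^3
r^3 = 729
(4/3) * 729 = 972
V = 972 * pi
V = 3053.63
3053.63 ft^3


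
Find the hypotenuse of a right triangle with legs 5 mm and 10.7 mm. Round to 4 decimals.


Shape: right triangle
Legs a = 5 mm, b = 10.7 mm
Formula: c = sqrt(a^2 + b^2)
a^2 = 25, b^2 = 114.49
a^2 + b^2 = 139.49
c = sqrt(139.49)
c = 11.8106
11.8106 mm


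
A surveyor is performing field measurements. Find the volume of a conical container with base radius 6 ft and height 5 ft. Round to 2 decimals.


Shape: cone
Radius r = 6 ft, Height h = 5 ft
Formula: V = (1/3) * pi * r^2 * h
r^2 = 36
pi * r^2 * h = pi * 36 * 5 = 180 * pi
V = 180 * pi / 3
V = 188.5
188.5 ft^3


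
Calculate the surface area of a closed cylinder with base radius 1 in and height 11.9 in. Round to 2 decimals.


Shape: closed cylinder
Radius r = 1 in, Height h = 11.9 in
Formula: SA = 2*pi*r^2 + 2*pi*r*h = 2*pi*r*(r + h)
r + h = 12.9
2 * r * (r + h) = 2 * 1 * 12.9 = 25.8
SA = 25.8 * pi
SA = 81.05
81.05 in^2


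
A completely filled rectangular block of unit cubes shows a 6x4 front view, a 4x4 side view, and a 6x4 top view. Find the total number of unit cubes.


Orthographic views of a solid rectangular block:
Front view 6 x 4 -> length = 6, height = 4
Side view 4 x 4 -> width = 4, height = 4 (consistent)
Top view 6 x 4 -> confirms length = 6, width = 4
The block is 6 x 4 x 4.
Total unit cubes = 6 * 4 * 4 = 96
96 unit cubes


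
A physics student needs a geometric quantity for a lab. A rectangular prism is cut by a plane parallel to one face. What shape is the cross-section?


Solid: rectangular prism
Cutting plane: parallel to one face
Visualize the intersection of the plane with the solid's surface.
The boundary of the cut region is a rectangle.
rectangle


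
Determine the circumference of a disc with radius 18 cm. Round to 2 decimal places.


Shape: circle
Radius r = 18 cm
Formula: C = 2 * pi * r
C = 2 * pi * 18
C = 36 * pi
C = 113.1
113.1 cm


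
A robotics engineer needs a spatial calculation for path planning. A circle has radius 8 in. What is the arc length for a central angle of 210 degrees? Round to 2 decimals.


Shape: circular arc
Radius r = 8 in, Angle = 210 degrees
Formula: L = (angle/360) * 2 * pi * r
2 * pi * r = 16 * pi
L = (210/360) * 16 * pi
L = 9.333333 * pi
L = 29.32
29.32 in


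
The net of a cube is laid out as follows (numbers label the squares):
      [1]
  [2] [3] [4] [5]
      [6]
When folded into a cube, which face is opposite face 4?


Net: cross layout. Take square 3 as the base (bottom).
Fold the four squares in the horizontal row up around 3: 2 -> left, 4 -> right, 5 wraps to the top.
Fold 1 and 6 up from 3: 1 -> back, 6 -> front.
Opposite pairs are therefore: (1, 6), (2, 4), (3, 5).
Face 4 is opposite face 2.
face 2


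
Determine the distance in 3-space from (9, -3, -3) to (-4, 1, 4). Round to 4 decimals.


3D distance between two points
P1 = (9, -3, -3), P2 = (-4, 1, 4)
Formula: d = sqrt((x2-x1)^2 + (y2-y1)^2 + (z2-z1)^2)
dx = -4 - 9 = -13
dy = 1 - -3 = 4
dz = 4 - -3 = 7
dx^2 + dy^2 + dz^2 = 169 + 16 + 49 = 234
d = sqrt(234)
d = 15.2971
15.2971 units


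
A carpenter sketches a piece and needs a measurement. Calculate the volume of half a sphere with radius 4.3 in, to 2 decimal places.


Shape: hemisphere (half of a sphere)
Radius r = 4.3 in
Formula: V = (1/2) * (4/3) * pi * r^3 = (2/3) * pi * r^3
r^3 = 79.507
(2/3) * 79.507 = 53.004667
V = 53.004667 * pi
V = 166.52
166.52 in^3


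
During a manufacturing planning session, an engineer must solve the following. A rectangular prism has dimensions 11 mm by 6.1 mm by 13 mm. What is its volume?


Shape: rectangular prism
l = 11 mm, w = 6.1 mm, h = 13 mm
Formula: V = l * w * h
V = 11 * 6.1 * 13
V = 67.1 * 13
V = 872.3
872.3 mm^3


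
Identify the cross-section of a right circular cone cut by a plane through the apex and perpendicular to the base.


Solid: right circular cone
Cutting plane: through the apex and perpendicular to the base
Visualize the intersection of the plane with the solid's surface.
The boundary of the cut region is a isosceles triangle.
isosceles triangle


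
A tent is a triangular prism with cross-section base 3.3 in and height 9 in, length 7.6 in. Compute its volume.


Shape: triangular prism
Triangle base = 3.3 in, triangle height = 9 in, prism length L = 7.6 in
Formula: V = (1/2 * b * h_tri) * L
Cross-section area = 0.5 * 3.3 * 9 = 14.85
V = 14.85 * 7.6
V = 112.86
112.86 in^3


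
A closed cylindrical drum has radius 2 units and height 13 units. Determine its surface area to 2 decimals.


Shape: closed cylinder
Radius r = 2 units, Height h = 13 units
Formula: SA = 2*pi*r^2 + 2*pi*r*h = 2*pi*r*(r + h)
r + h = 15
2 * r * (r + h) = 2 * 2 * 15 = 60
SA = 60 * pi
SA = 188.5
188.5 units^2


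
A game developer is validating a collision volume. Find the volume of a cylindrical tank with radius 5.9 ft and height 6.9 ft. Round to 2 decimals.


Shape: cylinder
Radius r = 5.9 ft, Height h = 6.9 ft
Formula: V = pi * r^2 * h
r^2 = 34.81
V = pi * 34.81 * 6.9
V = 240.189 * pi
V = 754.58
754.58 ft^3


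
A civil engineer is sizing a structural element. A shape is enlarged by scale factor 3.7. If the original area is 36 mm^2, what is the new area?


Linear scale factor k = 3.7
Original area = 36 mm^2
Rule: under a linear scaling by k, areas scale by k^2.
k^2 = 3.7^2 = 13.69
New area = 36 * 13.69
New area = 492.84
492.84 mm^2


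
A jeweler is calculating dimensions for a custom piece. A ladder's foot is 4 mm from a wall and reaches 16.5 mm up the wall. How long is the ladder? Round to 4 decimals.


Shape: right triangle
Legs a = 4 mm, b = 16.5 mm
Formula: c = sqrt(a^2 + b^2)
a^2 = 16, b^2 = 272.25
a^2 + b^2 = 288.25
c = sqrt(288.25)
c = 16.9779
16.9779 mm


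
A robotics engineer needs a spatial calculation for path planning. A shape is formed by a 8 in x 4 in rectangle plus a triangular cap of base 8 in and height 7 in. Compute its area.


Composite shape: rectangle + triangle
Rectangle area = 8 * 4 = 32
Triangle area = 0.5 * 8 * 7 = 28
Total = 32 + 28
Total = 60
60 in^2


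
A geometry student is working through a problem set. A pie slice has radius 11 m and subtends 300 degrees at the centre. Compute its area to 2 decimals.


Shape: circular sector
Radius r = 11 m, Angle = 300 degrees
Formula: A = (angle/360) * pi * r^2
r^2 = 121
Fraction of circle = 300/360
A = (300/360) * pi * 121
A = 100.833333 * pi
A = 316.78
316.78 m^2


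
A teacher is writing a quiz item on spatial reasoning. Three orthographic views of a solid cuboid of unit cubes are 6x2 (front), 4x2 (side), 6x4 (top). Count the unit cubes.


Orthographic views of a solid rectangular block:
Front view 6 x 2 -> length = 6, height = 2
Side view 4 x 2 -> width = 4, height = 2 (consistent)
Top view 6 x 4 -> confirms length = 6, width = 4
The block is 6 x 4 x 2.
Total unit cubes = 6 * 4 * 2 = 48
48 unit cubes


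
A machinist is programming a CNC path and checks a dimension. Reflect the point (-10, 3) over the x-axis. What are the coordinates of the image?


Transformation: reflection
Original point: (-10, 3)
Rule for reflection over the x-axis: (x, y) -> (x, -y)
Apply: (-10, 3) -> (-10, -3)
(-10, -3)


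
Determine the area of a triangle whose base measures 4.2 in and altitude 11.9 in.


Shape: triangle
Base b = 4.2 in, Height h = 11.9 in
Formula: A = (1/2) * b * h
A = 0.5 * 4.2 * 11.9
A = 0.5 * 49.98
A = 24.99
24.99 in^2


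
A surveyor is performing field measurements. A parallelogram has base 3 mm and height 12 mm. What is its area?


Shape: parallelogram
Base b = 3 mm, Height h = 12 mm
Formula: A = b * h
A = 3 * 12
A = 36
36 mm^2


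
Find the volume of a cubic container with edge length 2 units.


Shape: cube
Side s = 2 units
Formula: V = s^3
V = 2 * 2 * 2
V = 4 * 2
V = 8
8 units^3


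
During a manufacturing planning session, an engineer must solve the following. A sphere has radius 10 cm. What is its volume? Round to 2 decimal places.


Shape: sphere
Radius r = 10 cm
Formula: V = (4/3) * pi * r^3
r^3 = 1000
(4/3) * 1000 = 1333.333333
V = 1333.333333 * pi
V = 4188.79
4188.79 cm^3


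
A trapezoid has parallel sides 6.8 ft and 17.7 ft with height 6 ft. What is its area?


Shape: trapezoid
Parallel sides a = 6.8 ft, b = 17.7 ft; Height h = 6 ft
Formula: A = (a + b) * h / 2
a + b = 6.8 + 17.7 = 24.5
A = 24.5 * 6 / 2
A = 147 / 2
A = 73.5
73.5 ft^2


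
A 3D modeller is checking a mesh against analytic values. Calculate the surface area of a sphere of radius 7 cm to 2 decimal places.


Shape: sphere
Radius r = 7 cm
Formula: SA = 4 * pi * r^2
r^2 = 49
SA = 4 * pi * 49
SA = 196 * pi
SA = 615.75
615.75 cm^2


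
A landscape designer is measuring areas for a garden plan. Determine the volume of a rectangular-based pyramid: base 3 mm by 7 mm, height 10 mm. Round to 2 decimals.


Shape: rectangular pyramid
Base: 3 mm x 7 mm, Height h = 10 mm
Formula: V = (1/3) * base_area * h
base_area = 3 * 7 = 21
base_area * h = 21 * 10 = 210
V = 210 / 3
V = 70
70 mm^3


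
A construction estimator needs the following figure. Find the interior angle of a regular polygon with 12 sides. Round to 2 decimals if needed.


Shape: regular dodecagon (12 sides)
Formula: interior angle = (n - 2) * 180 / n
(n - 2) = 10
(n - 2) * 180 = 1800
angle = 1800 / 12
angle = 150
150 degrees


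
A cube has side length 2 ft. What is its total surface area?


Shape: cube
Side s = 2 ft
A cube has 6 square faces.
Formula: SA = 6 * s^2
s^2 = 4
SA = 6 * 4
SA = 24
24 ft^2


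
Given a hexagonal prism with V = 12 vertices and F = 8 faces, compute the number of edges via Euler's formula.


Polyhedron: hexagonal prism
Euler's formula for convex polyhedra: V - E + F = 2
Given: V = 12 vertices and F = 8 faces
Solve for E:
E = V + F - 2 = 12 + 8 - 2 = 18
18 edges


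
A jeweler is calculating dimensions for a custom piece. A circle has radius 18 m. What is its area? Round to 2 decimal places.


Shape: circle
Radius r = 18 m
Formula: A = pi * r^2
r^2 = 18^2 = 324
A = pi * 324
A = 1017.88
1017.88 m^2


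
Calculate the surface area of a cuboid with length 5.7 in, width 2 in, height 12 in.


Shape: rectangular prism
l = 5.7 in, w = 2 in, h = 12 in
Formula: SA = 2(lw + lh + wh)
lw = 11.4, lh = 68.4, wh = 24
lw + lh + wh = 103.8
SA = 2 * 103.8
SA = 207.6
207.6 in^2


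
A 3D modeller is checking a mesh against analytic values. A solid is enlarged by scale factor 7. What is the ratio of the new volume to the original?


Linear scale factor k = 7
Rule: under a linear scaling by k, volumes scale by k^3.
k^3 = 7 * 7 * 7
k^3 = 49 * 7
k^3 = 343
Volume scales by a factor of 343.
343 (dimensionless)


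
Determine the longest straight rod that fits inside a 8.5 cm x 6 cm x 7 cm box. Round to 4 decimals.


Shape: rectangular box (space diagonal)
l = 8.5 cm, w = 6 cm, h = 7 cm
Visualize: the diagonal of the base, then a right triangle with that diagonal and the height.
Formula: d = sqrt(l^2 + w^2 + h^2)
l^2 + w^2 + h^2 = 72.25 + 36 + 49 = 157.25
d = sqrt(157.25)
d = 12.5399
12.5399 cm


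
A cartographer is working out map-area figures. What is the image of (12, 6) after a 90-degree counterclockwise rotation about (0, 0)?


Transformation: rotation about the origin
Original point: (12, 6)
Rule for 90 deg counterclockwise: (x, y) -> (-y, x)
Apply: (12, 6) -> (-6, 12)
(-6, 12)


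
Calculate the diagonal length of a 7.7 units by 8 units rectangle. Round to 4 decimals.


Shape: rectangle (diagonal via Pythagoras)
Sides: 7.7 units and 8 units
Formula: d = sqrt(l^2 + w^2)
l^2 = 59.29, w^2 = 64
l^2 + w^2 = 123.29
d = sqrt(123.29)
d = 11.1036
11.1036 units


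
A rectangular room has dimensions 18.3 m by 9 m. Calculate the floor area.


Shape: rectangle
Length l = 18.3 m, Width w = 9 m
Formula: A = l * w
A = 18.3 * 9
A = 164.7
164.7 m^2
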